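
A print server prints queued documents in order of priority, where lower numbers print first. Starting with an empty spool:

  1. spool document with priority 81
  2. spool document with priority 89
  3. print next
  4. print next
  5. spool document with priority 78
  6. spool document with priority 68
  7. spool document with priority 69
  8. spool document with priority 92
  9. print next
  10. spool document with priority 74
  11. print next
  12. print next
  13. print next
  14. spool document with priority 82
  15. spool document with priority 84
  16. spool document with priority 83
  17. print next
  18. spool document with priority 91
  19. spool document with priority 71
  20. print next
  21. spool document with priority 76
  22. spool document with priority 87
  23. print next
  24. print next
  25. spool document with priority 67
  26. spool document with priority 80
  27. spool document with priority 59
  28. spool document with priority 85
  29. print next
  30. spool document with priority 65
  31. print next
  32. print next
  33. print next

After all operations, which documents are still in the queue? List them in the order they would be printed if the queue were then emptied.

[84, 85, 87, 91, 92]

insert 81 → {81}
insert 89 → {81, 89}
print next → 81; now {89}
print next → 89; now {}
insert 78 → {78}
insert 68 → {68, 78}
insert 69 → {68, 69, 78}
insert 92 → {68, 69, 78, 92}
print next → 68; now {69, 78, 92}
insert 74 → {69, 74, 78, 92}
print next → 69; now {74, 78, 92}
print next → 74; now {78, 92}
print next → 78; now {92}
insert 82 → {82, 92}
insert 84 → {82, 84, 92}
insert 83 → {82, 83, 84, 92}
print next → 82; now {83, 84, 92}
insert 91 → {83, 84, 91, 92}
insert 71 → {71, 83, 84, 91, 92}
print next → 71; now {83, 84, 91, 92}
insert 76 → {76, 83, 84, 91, 92}
insert 87 → {76, 83, 84, 87, 91, 92}
print next → 76; now {83, 84, 87, 91, 92}
print next → 83; now {84, 87, 91, 92}
insert 67 → {67, 84, 87, 91, 92}
insert 80 → {67, 80, 84, 87, 91, 92}
insert 59 → {59, 67, 80, 84, 87, 91, 92}
insert 85 → {59, 67, 80, 84, 85, 87, 91, 92}
print next → 59; now {67, 80, 84, 85, 87, 91, 92}
insert 65 → {65, 67, 80, 84, 85, 87, 91, 92}
print next → 65; now {67, 80, 84, 85, 87, 91, 92}
print next → 67; now {80, 84, 85, 87, 91, 92}
print next → 80; now {84, 85, 87, 91, 92}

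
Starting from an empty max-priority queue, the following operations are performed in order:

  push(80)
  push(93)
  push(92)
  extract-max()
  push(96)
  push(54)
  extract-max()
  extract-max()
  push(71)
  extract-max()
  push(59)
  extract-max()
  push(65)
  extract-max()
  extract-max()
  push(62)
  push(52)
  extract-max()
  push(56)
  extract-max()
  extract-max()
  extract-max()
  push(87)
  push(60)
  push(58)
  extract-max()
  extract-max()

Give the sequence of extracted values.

insert 80 → {80}
insert 93 → {93, 80}
insert 92 → {93, 92, 80}
extract-max → 93; now {92, 80}
insert 96 → {96, 92, 80}
insert 54 → {96, 92, 80, 54}
extract-max → 96; now {92, 80, 54}
extract-max → 92; now {80, 54}
insert 71 → {80, 71, 54}
extract-max → 80; now {71, 54}
insert 59 → {71, 59, 54}
extract-max → 71; now {59, 54}
insert 65 → {65, 59, 54}
extract-max → 65; now {59, 54}
extract-max → 59; now {54}
insert 62 → {62, 54}
insert 52 → {62, 54, 52}
extract-max → 62; now {54, 52}
insert 56 → {56, 54, 52}
extract-max → 56; now {54, 52}
extract-max → 54; now {52}
extract-max → 52; now {}
insert 87 → {87}
insert 60 → {87, 60}
insert 58 → {87, 60, 58}
extract-max → 87; now {60, 58}
extract-max → 60; now {58}

[93, 96, 92, 80, 71, 65, 59, 62, 56, 54, 52, 87, 60]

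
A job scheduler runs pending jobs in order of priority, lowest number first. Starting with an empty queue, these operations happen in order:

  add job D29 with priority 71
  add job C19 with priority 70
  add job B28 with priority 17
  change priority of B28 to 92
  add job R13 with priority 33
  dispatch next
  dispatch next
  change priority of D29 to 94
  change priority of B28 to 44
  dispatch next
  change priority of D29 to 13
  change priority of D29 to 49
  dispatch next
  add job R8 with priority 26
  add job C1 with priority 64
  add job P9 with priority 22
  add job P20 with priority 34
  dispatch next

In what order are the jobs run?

[R13, C19, B28, D29, P9]

add D29 (priority 71) → {D29:71}
add C19 (priority 70) → {C19:70, D29:71}
add B28 (priority 17) → {B28:17, C19:70, D29:71}
update B28 to priority 92 → {C19:70, D29:71, B28:92}
add R13 (priority 33) → {R13:33, C19:70, D29:71, B28:92}
dispatch next → R13; now {C19:70, D29:71, B28:92}
dispatch next → C19; now {D29:71, B28:92}
update D29 to priority 94 → {B28:92, D29:94}
update B28 to priority 44 → {B28:44, D29:94}
dispatch next → B28; now {D29:94}
update D29 to priority 13 → {D29:13}
update D29 to priority 49 → {D29:49}
dispatch next → D29; now {}
add R8 (priority 26) → {R8:26}
add C1 (priority 64) → {R8:26, C1:64}
add P9 (priority 22) → {P9:22, R8:26, C1:64}
add P20 (priority 34) → {P9:22, R8:26, P20:34, C1:64}
dispatch next → P9; now {R8:26, P20:34, C1:64}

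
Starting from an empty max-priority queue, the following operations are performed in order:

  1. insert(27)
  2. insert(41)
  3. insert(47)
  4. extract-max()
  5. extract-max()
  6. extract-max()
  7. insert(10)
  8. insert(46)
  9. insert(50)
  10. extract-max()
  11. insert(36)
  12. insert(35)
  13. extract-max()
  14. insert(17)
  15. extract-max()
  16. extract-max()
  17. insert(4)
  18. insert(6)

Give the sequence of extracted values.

insert 27 → {27}
insert 41 → {41, 27}
insert 47 → {47, 41, 27}
extract-max → 47; now {41, 27}
extract-max → 41; now {27}
extract-max → 27; now {}
insert 10 → {10}
insert 46 → {46, 10}
insert 50 → {50, 46, 10}
extract-max → 50; now {46, 10}
insert 36 → {46, 36, 10}
insert 35 → {46, 36, 35, 10}
extract-max → 46; now {36, 35, 10}
insert 17 → {36, 35, 17, 10}
extract-max → 36; now {35, 17, 10}
extract-max → 35; now {17, 10}
insert 4 → {17, 10, 4}
insert 6 → {17, 10, 6, 4}

47 → 41 → 27 → 50 → 46 → 36 → 35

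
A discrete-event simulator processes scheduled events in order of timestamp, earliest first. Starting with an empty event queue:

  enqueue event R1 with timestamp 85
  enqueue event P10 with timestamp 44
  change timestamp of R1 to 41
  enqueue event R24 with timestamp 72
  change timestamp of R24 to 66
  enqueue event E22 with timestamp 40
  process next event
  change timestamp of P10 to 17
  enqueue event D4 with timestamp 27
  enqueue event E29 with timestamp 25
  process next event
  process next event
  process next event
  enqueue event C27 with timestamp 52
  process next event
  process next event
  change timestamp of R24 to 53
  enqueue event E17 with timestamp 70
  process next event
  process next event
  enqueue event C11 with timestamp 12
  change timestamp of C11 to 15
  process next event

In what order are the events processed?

E22, P10, E29, D4, R1, C27, R24, E17, C11

add R1 (timestamp 85) → {R1:85}
add P10 (timestamp 44) → {P10:44, R1:85}
update R1 to timestamp 41 → {R1:41, P10:44}
add R24 (timestamp 72) → {R1:41, P10:44, R24:72}
update R24 to timestamp 66 → {R1:41, P10:44, R24:66}
add E22 (timestamp 40) → {E22:40, R1:41, P10:44, R24:66}
process next event → E22; now {R1:41, P10:44, R24:66}
update P10 to timestamp 17 → {P10:17, R1:41, R24:66}
add D4 (timestamp 27) → {P10:17, D4:27, R1:41, R24:66}
add E29 (timestamp 25) → {P10:17, E29:25, D4:27, R1:41, R24:66}
process next event → P10; now {E29:25, D4:27, R1:41, R24:66}
process next event → E29; now {D4:27, R1:41, R24:66}
process next event → D4; now {R1:41, R24:66}
add C27 (timestamp 52) → {R1:41, C27:52, R24:66}
process next event → R1; now {C27:52, R24:66}
process next event → C27; now {R24:66}
update R24 to timestamp 53 → {R24:53}
add E17 (timestamp 70) → {R24:53, E17:70}
process next event → R24; now {E17:70}
process next event → E17; now {}
add C11 (timestamp 12) → {C11:12}
update C11 to timestamp 15 → {C11:15}
process next event → C11; now {}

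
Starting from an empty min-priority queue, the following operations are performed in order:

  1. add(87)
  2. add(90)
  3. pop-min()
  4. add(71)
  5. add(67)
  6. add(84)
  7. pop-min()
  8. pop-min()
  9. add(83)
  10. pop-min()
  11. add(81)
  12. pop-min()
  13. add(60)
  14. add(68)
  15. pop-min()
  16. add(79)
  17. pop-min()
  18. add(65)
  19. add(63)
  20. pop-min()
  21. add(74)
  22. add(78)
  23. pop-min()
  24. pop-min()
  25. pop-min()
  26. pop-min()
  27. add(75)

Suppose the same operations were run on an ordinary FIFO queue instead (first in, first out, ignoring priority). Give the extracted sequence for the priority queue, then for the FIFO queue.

insert 87 → {87}
insert 90 → {87, 90}
pop-min → 87; now {90}
insert 71 → {71, 90}
insert 67 → {67, 71, 90}
insert 84 → {67, 71, 84, 90}
pop-min → 67; now {71, 84, 90}
pop-min → 71; now {84, 90}
insert 83 → {83, 84, 90}
pop-min → 83; now {84, 90}
insert 81 → {81, 84, 90}
pop-min → 81; now {84, 90}
insert 60 → {60, 84, 90}
insert 68 → {60, 68, 84, 90}
pop-min → 60; now {68, 84, 90}
insert 79 → {68, 79, 84, 90}
pop-min → 68; now {79, 84, 90}
insert 65 → {65, 79, 84, 90}
insert 63 → {63, 65, 79, 84, 90}
pop-min → 63; now {65, 79, 84, 90}
insert 74 → {65, 74, 79, 84, 90}
insert 78 → {65, 74, 78, 79, 84, 90}
pop-min → 65; now {74, 78, 79, 84, 90}
pop-min → 74; now {78, 79, 84, 90}
pop-min → 78; now {79, 84, 90}
pop-min → 79; now {84, 90}
insert 75 → {75, 84, 90}

priority queue: [87, 67, 71, 83, 81, 60, 68, 63, 65, 74, 78, 79]; FIFO queue: [87, 90, 71, 67, 84, 83, 81, 60, 68, 79, 65, 63]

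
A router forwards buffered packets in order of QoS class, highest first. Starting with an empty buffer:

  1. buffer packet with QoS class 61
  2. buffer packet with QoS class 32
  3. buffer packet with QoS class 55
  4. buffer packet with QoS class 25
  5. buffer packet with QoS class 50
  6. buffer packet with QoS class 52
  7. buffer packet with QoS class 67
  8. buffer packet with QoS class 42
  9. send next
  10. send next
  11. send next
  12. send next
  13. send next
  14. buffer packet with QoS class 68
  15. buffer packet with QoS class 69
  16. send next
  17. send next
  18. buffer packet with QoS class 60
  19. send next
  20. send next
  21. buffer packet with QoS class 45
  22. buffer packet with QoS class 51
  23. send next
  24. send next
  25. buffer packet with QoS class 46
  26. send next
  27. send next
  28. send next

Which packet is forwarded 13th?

32

insert 61 → {61}
insert 32 → {61, 32}
insert 55 → {61, 55, 32}
insert 25 → {61, 55, 32, 25}
insert 50 → {61, 55, 50, 32, 25}
insert 52 → {61, 55, 52, 50, 32, 25}
insert 67 → {67, 61, 55, 52, 50, 32, 25}
insert 42 → {67, 61, 55, 52, 50, 42, 32, 25}
send next → 67; now {61, 55, 52, 50, 42, 32, 25}
send next → 61; now {55, 52, 50, 42, 32, 25}
send next → 55; now {52, 50, 42, 32, 25}
send next → 52; now {50, 42, 32, 25}
send next → 50; now {42, 32, 25}
insert 68 → {68, 42, 32, 25}
insert 69 → {69, 68, 42, 32, 25}
send next → 69; now {68, 42, 32, 25}
send next → 68; now {42, 32, 25}
insert 60 → {60, 42, 32, 25}
send next → 60; now {42, 32, 25}
send next → 42; now {32, 25}
insert 45 → {45, 32, 25}
insert 51 → {51, 45, 32, 25}
send next → 51; now {45, 32, 25}
send next → 45; now {32, 25}
insert 46 → {46, 32, 25}
send next → 46; now {32, 25}
send next → 32; now {25}
send next → 25; now {}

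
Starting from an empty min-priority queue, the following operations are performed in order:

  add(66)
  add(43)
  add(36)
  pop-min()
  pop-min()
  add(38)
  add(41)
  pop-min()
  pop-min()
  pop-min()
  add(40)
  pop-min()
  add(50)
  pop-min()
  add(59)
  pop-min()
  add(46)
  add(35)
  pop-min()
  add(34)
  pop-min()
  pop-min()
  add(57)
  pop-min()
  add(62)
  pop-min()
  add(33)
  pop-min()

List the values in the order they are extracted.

insert 66 → {66}
insert 43 → {43, 66}
insert 36 → {36, 43, 66}
pop-min → 36; now {43, 66}
pop-min → 43; now {66}
insert 38 → {38, 66}
insert 41 → {38, 41, 66}
pop-min → 38; now {41, 66}
pop-min → 41; now {66}
pop-min → 66; now {}
insert 40 → {40}
pop-min → 40; now {}
insert 50 → {50}
pop-min → 50; now {}
insert 59 → {59}
pop-min → 59; now {}
insert 46 → {46}
insert 35 → {35, 46}
pop-min → 35; now {46}
insert 34 → {34, 46}
pop-min → 34; now {46}
pop-min → 46; now {}
insert 57 → {57}
pop-min → 57; now {}
insert 62 → {62}
pop-min → 62; now {}
insert 33 → {33}
pop-min → 33; now {}

36 → 43 → 38 → 41 → 66 → 40 → 50 → 59 → 35 → 34 → 46 → 57 → 62 → 33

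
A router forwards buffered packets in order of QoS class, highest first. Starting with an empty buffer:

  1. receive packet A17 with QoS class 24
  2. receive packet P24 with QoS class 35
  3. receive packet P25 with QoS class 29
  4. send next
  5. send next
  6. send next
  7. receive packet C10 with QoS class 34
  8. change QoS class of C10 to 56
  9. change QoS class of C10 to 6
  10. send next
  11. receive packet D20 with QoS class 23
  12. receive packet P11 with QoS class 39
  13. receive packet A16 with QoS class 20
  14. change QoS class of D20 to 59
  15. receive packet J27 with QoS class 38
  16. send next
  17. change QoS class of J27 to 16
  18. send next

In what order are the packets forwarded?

add A17 (QoS class 24) → {A17:24}
add P24 (QoS class 35) → {P24:35, A17:24}
add P25 (QoS class 29) → {P24:35, P25:29, A17:24}
send next → P24; now {P25:29, A17:24}
send next → P25; now {A17:24}
send next → A17; now {}
add C10 (QoS class 34) → {C10:34}
update C10 to QoS class 56 → {C10:56}
update C10 to QoS class 6 → {C10:6}
send next → C10; now {}
add D20 (QoS class 23) → {D20:23}
add P11 (QoS class 39) → {P11:39, D20:23}
add A16 (QoS class 20) → {P11:39, D20:23, A16:20}
update D20 to QoS class 59 → {D20:59, P11:39, A16:20}
add J27 (QoS class 38) → {D20:59, P11:39, J27:38, A16:20}
send next → D20; now {P11:39, J27:38, A16:20}
update J27 to QoS class 16 → {P11:39, A16:20, J27:16}
send next → P11; now {A16:20, J27:16}

P24 → P25 → A17 → C10 → D20 → P11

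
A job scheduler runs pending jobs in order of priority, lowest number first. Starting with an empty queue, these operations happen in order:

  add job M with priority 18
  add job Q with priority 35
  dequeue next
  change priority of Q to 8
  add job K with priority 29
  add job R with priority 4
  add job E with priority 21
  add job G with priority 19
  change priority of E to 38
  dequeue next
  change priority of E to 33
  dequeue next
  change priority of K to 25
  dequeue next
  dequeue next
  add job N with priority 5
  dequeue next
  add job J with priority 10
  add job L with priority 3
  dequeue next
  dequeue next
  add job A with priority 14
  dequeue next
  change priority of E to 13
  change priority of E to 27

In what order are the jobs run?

M, R, Q, G, K, N, L, J, A

add M (priority 18) → {M:18}
add Q (priority 35) → {M:18, Q:35}
dequeue next → M; now {Q:35}
update Q to priority 8 → {Q:8}
add K (priority 29) → {Q:8, K:29}
add R (priority 4) → {R:4, Q:8, K:29}
add E (priority 21) → {R:4, Q:8, E:21, K:29}
add G (priority 19) → {R:4, Q:8, G:19, E:21, K:29}
update E to priority 38 → {R:4, Q:8, G:19, K:29, E:38}
dequeue next → R; now {Q:8, G:19, K:29, E:38}
update E to priority 33 → {Q:8, G:19, K:29, E:33}
dequeue next → Q; now {G:19, K:29, E:33}
update K to priority 25 → {G:19, K:25, E:33}
dequeue next → G; now {K:25, E:33}
dequeue next → K; now {E:33}
add N (priority 5) → {N:5, E:33}
dequeue next → N; now {E:33}
add J (priority 10) → {J:10, E:33}
add L (priority 3) → {L:3, J:10, E:33}
dequeue next → L; now {J:10, E:33}
dequeue next → J; now {E:33}
add A (priority 14) → {A:14, E:33}
dequeue next → A; now {E:33}
update E to priority 13 → {E:13}
update E to priority 27 → {E:27}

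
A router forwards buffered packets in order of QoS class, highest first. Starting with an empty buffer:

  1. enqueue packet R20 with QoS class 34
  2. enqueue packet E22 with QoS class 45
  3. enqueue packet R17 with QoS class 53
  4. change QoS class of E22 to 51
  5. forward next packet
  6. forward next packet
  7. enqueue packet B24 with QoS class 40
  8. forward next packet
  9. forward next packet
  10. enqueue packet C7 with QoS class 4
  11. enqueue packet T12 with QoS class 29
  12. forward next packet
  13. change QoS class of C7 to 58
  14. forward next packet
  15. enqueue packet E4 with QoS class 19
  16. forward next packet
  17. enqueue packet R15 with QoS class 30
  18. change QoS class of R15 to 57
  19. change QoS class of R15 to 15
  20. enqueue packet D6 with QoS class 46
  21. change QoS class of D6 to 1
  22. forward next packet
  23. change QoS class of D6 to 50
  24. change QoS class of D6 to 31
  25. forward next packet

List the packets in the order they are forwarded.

add R20 (QoS class 34) → {R20:34}
add E22 (QoS class 45) → {E22:45, R20:34}
add R17 (QoS class 53) → {R17:53, E22:45, R20:34}
update E22 to QoS class 51 → {R17:53, E22:51, R20:34}
forward next packet → R17; now {E22:51, R20:34}
forward next packet → E22; now {R20:34}
add B24 (QoS class 40) → {B24:40, R20:34}
forward next packet → B24; now {R20:34}
forward next packet → R20; now {}
add C7 (QoS class 4) → {C7:4}
add T12 (QoS class 29) → {T12:29, C7:4}
forward next packet → T12; now {C7:4}
update C7 to QoS class 58 → {C7:58}
forward next packet → C7; now {}
add E4 (QoS class 19) → {E4:19}
forward next packet → E4; now {}
add R15 (QoS class 30) → {R15:30}
update R15 to QoS class 57 → {R15:57}
update R15 to QoS class 15 → {R15:15}
add D6 (QoS class 46) → {D6:46, R15:15}
update D6 to QoS class 1 → {R15:15, D6:1}
forward next packet → R15; now {D6:1}
update D6 to QoS class 50 → {D6:50}
update D6 to QoS class 31 → {D6:31}
forward next packet → D6; now {}

[R17, E22, B24, R20, T12, C7, E4, R15, D6]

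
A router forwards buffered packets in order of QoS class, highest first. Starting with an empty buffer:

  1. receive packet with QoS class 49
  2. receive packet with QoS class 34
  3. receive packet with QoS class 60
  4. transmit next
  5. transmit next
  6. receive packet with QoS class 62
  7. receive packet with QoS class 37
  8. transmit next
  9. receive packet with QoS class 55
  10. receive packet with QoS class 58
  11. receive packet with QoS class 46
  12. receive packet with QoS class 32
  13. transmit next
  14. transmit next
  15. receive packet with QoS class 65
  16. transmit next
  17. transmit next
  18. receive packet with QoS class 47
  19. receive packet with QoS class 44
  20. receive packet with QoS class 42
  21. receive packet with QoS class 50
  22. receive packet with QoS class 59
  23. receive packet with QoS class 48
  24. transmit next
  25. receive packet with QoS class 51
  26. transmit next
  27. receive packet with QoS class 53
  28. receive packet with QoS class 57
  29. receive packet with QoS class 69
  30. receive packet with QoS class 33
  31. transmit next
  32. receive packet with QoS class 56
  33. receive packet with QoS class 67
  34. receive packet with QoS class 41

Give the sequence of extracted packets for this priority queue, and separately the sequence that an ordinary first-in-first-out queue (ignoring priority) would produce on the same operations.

insert 49 → {49}
insert 34 → {49, 34}
insert 60 → {60, 49, 34}
transmit next → 60; now {49, 34}
transmit next → 49; now {34}
insert 62 → {62, 34}
insert 37 → {62, 37, 34}
transmit next → 62; now {37, 34}
insert 55 → {55, 37, 34}
insert 58 → {58, 55, 37, 34}
insert 46 → {58, 55, 46, 37, 34}
insert 32 → {58, 55, 46, 37, 34, 32}
transmit next → 58; now {55, 46, 37, 34, 32}
transmit next → 55; now {46, 37, 34, 32}
insert 65 → {65, 46, 37, 34, 32}
transmit next → 65; now {46, 37, 34, 32}
transmit next → 46; now {37, 34, 32}
insert 47 → {47, 37, 34, 32}
insert 44 → {47, 44, 37, 34, 32}
insert 42 → {47, 44, 42, 37, 34, 32}
insert 50 → {50, 47, 44, 42, 37, 34, 32}
insert 59 → {59, 50, 47, 44, 42, 37, 34, 32}
insert 48 → {59, 50, 48, 47, 44, 42, 37, 34, 32}
transmit next → 59; now {50, 48, 47, 44, 42, 37, 34, 32}
insert 51 → {51, 50, 48, 47, 44, 42, 37, 34, 32}
transmit next → 51; now {50, 48, 47, 44, 42, 37, 34, 32}
insert 53 → {53, 50, 48, 47, 44, 42, 37, 34, 32}
insert 57 → {57, 53, 50, 48, 47, 44, 42, 37, 34, 32}
insert 69 → {69, 57, 53, 50, 48, 47, 44, 42, 37, 34, 32}
insert 33 → {69, 57, 53, 50, 48, 47, 44, 42, 37, 34, 33, 32}
transmit next → 69; now {57, 53, 50, 48, 47, 44, 42, 37, 34, 33, 32}
insert 56 → {57, 56, 53, 50, 48, 47, 44, 42, 37, 34, 33, 32}
insert 67 → {67, 57, 56, 53, 50, 48, 47, 44, 42, 37, 34, 33, 32}
insert 41 → {67, 57, 56, 53, 50, 48, 47, 44, 42, 41, 37, 34, 33, 32}

priority queue: 60, 49, 62, 58, 55, 65, 46, 59, 51, 69; FIFO queue: 49 → 34 → 60 → 62 → 37 → 55 → 58 → 46 → 32 → 65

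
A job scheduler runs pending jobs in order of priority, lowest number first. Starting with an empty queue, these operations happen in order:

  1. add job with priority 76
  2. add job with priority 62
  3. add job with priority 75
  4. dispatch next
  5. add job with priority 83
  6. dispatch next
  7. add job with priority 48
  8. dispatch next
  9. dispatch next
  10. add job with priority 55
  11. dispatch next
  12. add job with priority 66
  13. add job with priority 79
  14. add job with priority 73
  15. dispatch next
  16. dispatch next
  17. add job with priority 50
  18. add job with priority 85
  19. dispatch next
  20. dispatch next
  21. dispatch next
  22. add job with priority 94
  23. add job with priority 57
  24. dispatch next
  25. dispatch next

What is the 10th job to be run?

insert 76 → {76}
insert 62 → {62, 76}
insert 75 → {62, 75, 76}
dispatch next → 62; now {75, 76}
insert 83 → {75, 76, 83}
dispatch next → 75; now {76, 83}
insert 48 → {48, 76, 83}
dispatch next → 48; now {76, 83}
dispatch next → 76; now {83}
insert 55 → {55, 83}
dispatch next → 55; now {83}
insert 66 → {66, 83}
insert 79 → {66, 79, 83}
insert 73 → {66, 73, 79, 83}
dispatch next → 66; now {73, 79, 83}
dispatch next → 73; now {79, 83}
insert 50 → {50, 79, 83}
insert 85 → {50, 79, 83, 85}
dispatch next → 50; now {79, 83, 85}
dispatch next → 79; now {83, 85}
dispatch next → 83; now {85}
insert 94 → {85, 94}
insert 57 → {57, 85, 94}
dispatch next → 57; now {85, 94}
dispatch next → 85; now {94}

83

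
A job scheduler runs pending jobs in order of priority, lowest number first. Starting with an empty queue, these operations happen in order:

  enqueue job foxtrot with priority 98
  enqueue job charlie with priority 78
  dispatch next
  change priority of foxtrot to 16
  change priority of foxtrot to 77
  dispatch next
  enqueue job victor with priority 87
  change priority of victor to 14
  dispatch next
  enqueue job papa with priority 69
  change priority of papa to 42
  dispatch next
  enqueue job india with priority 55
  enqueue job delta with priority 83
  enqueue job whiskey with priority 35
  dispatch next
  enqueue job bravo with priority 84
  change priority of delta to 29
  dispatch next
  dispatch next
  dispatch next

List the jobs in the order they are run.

[charlie, foxtrot, victor, papa, whiskey, delta, india, bravo]

add foxtrot (priority 98) → {foxtrot:98}
add charlie (priority 78) → {charlie:78, foxtrot:98}
dispatch next → charlie; now {foxtrot:98}
update foxtrot to priority 16 → {foxtrot:16}
update foxtrot to priority 77 → {foxtrot:77}
dispatch next → foxtrot; now {}
add victor (priority 87) → {victor:87}
update victor to priority 14 → {victor:14}
dispatch next → victor; now {}
add papa (priority 69) → {papa:69}
update papa to priority 42 → {papa:42}
dispatch next → papa; now {}
add india (priority 55) → {india:55}
add delta (priority 83) → {india:55, delta:83}
add whiskey (priority 35) → {whiskey:35, india:55, delta:83}
dispatch next → whiskey; now {india:55, delta:83}
add bravo (priority 84) → {india:55, delta:83, bravo:84}
update delta to priority 29 → {delta:29, india:55, bravo:84}
dispatch next → delta; now {india:55, bravo:84}
dispatch next → india; now {bravo:84}
dispatch next → bravo; now {}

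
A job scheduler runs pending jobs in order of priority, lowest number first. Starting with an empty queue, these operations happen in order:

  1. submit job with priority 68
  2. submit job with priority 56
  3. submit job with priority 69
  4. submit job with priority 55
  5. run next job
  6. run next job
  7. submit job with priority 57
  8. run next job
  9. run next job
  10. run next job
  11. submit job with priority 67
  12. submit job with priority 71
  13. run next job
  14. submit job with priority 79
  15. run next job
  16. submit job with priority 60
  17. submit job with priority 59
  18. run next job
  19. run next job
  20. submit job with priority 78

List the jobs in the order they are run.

insert 68 → {68}
insert 56 → {56, 68}
insert 69 → {56, 68, 69}
insert 55 → {55, 56, 68, 69}
run next job → 55; now {56, 68, 69}
run next job → 56; now {68, 69}
insert 57 → {57, 68, 69}
run next job → 57; now {68, 69}
run next job → 68; now {69}
run next job → 69; now {}
insert 67 → {67}
insert 71 → {67, 71}
run next job → 67; now {71}
insert 79 → {71, 79}
run next job → 71; now {79}
insert 60 → {60, 79}
insert 59 → {59, 60, 79}
run next job → 59; now {60, 79}
run next job → 60; now {79}
insert 78 → {78, 79}

55, 56, 57, 68, 69, 67, 71, 59, 60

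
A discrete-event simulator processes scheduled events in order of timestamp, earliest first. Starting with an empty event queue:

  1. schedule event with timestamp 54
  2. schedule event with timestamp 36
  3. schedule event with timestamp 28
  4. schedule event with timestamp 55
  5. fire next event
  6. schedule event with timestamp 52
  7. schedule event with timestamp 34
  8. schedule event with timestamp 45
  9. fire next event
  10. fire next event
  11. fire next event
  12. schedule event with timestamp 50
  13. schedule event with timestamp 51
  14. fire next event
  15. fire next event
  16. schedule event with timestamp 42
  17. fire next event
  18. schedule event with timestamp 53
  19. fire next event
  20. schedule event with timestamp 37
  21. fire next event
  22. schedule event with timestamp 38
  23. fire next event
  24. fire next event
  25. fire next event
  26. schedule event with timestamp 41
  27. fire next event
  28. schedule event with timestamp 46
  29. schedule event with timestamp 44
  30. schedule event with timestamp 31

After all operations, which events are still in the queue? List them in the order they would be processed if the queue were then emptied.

31, 44, 46, 55

insert 54 → {54}
insert 36 → {36, 54}
insert 28 → {28, 36, 54}
insert 55 → {28, 36, 54, 55}
fire next event → 28; now {36, 54, 55}
insert 52 → {36, 52, 54, 55}
insert 34 → {34, 36, 52, 54, 55}
insert 45 → {34, 36, 45, 52, 54, 55}
fire next event → 34; now {36, 45, 52, 54, 55}
fire next event → 36; now {45, 52, 54, 55}
fire next event → 45; now {52, 54, 55}
insert 50 → {50, 52, 54, 55}
insert 51 → {50, 51, 52, 54, 55}
fire next event → 50; now {51, 52, 54, 55}
fire next event → 51; now {52, 54, 55}
insert 42 → {42, 52, 54, 55}
fire next event → 42; now {52, 54, 55}
insert 53 → {52, 53, 54, 55}
fire next event → 52; now {53, 54, 55}
insert 37 → {37, 53, 54, 55}
fire next event → 37; now {53, 54, 55}
insert 38 → {38, 53, 54, 55}
fire next event → 38; now {53, 54, 55}
fire next event → 53; now {54, 55}
fire next event → 54; now {55}
insert 41 → {41, 55}
fire next event → 41; now {55}
insert 46 → {46, 55}
insert 44 → {44, 46, 55}
insert 31 → {31, 44, 46, 55}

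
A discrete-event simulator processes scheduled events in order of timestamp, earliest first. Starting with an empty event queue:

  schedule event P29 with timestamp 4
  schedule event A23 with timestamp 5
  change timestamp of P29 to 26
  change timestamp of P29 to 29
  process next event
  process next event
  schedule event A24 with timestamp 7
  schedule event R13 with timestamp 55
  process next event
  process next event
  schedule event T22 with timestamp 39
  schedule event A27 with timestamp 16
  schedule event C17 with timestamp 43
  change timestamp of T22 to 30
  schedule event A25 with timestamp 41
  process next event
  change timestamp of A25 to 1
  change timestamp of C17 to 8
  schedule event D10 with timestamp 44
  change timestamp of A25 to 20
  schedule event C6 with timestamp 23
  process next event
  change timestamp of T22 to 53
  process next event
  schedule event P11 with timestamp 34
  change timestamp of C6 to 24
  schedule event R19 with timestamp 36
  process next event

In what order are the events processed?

A23, P29, A24, R13, A27, C17, A25, C6

add P29 (timestamp 4) → {P29:4}
add A23 (timestamp 5) → {P29:4, A23:5}
update P29 to timestamp 26 → {A23:5, P29:26}
update P29 to timestamp 29 → {A23:5, P29:29}
process next event → A23; now {P29:29}
process next event → P29; now {}
add A24 (timestamp 7) → {A24:7}
add R13 (timestamp 55) → {A24:7, R13:55}
process next event → A24; now {R13:55}
process next event → R13; now {}
add T22 (timestamp 39) → {T22:39}
add A27 (timestamp 16) → {A27:16, T22:39}
add C17 (timestamp 43) → {A27:16, T22:39, C17:43}
update T22 to timestamp 30 → {A27:16, T22:30, C17:43}
add A25 (timestamp 41) → {A27:16, T22:30, A25:41, C17:43}
process next event → A27; now {T22:30, A25:41, C17:43}
update A25 to timestamp 1 → {A25:1, T22:30, C17:43}
update C17 to timestamp 8 → {A25:1, C17:8, T22:30}
add D10 (timestamp 44) → {A25:1, C17:8, T22:30, D10:44}
update A25 to timestamp 20 → {C17:8, A25:20, T22:30, D10:44}
add C6 (timestamp 23) → {C17:8, A25:20, C6:23, T22:30, D10:44}
process next event → C17; now {A25:20, C6:23, T22:30, D10:44}
update T22 to timestamp 53 → {A25:20, C6:23, D10:44, T22:53}
process next event → A25; now {C6:23, D10:44, T22:53}
add P11 (timestamp 34) → {C6:23, P11:34, D10:44, T22:53}
update C6 to timestamp 24 → {C6:24, P11:34, D10:44, T22:53}
add R19 (timestamp 36) → {C6:24, P11:34, R19:36, D10:44, T22:53}
process next event → C6; now {P11:34, R19:36, D10:44, T22:53}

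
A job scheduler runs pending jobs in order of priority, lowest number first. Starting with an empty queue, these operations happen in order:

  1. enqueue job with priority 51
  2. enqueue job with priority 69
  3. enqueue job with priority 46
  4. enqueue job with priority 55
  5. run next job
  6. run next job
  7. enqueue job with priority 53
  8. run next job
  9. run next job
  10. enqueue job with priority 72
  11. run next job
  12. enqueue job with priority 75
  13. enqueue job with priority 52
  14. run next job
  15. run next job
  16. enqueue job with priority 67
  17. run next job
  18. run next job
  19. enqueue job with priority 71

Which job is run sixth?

insert 51 → {51}
insert 69 → {51, 69}
insert 46 → {46, 51, 69}
insert 55 → {46, 51, 55, 69}
run next job → 46; now {51, 55, 69}
run next job → 51; now {55, 69}
insert 53 → {53, 55, 69}
run next job → 53; now {55, 69}
run next job → 55; now {69}
insert 72 → {69, 72}
run next job → 69; now {72}
insert 75 → {72, 75}
insert 52 → {52, 72, 75}
run next job → 52; now {72, 75}
run next job → 72; now {75}
insert 67 → {67, 75}
run next job → 67; now {75}
run next job → 75; now {}
insert 71 → {71}

52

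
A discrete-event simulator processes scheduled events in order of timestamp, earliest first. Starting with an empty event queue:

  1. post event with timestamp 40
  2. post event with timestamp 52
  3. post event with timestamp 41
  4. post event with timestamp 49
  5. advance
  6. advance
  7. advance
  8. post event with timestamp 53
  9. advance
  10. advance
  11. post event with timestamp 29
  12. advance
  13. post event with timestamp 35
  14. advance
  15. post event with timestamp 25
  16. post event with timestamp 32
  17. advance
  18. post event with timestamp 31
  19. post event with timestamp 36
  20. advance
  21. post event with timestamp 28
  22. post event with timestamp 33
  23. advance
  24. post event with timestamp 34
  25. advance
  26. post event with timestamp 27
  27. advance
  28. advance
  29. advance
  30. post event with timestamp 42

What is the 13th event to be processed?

insert 40 → {40}
insert 52 → {40, 52}
insert 41 → {40, 41, 52}
insert 49 → {40, 41, 49, 52}
advance → 40; now {41, 49, 52}
advance → 41; now {49, 52}
advance → 49; now {52}
insert 53 → {52, 53}
advance → 52; now {53}
advance → 53; now {}
insert 29 → {29}
advance → 29; now {}
insert 35 → {35}
advance → 35; now {}
insert 25 → {25}
insert 32 → {25, 32}
advance → 25; now {32}
insert 31 → {31, 32}
insert 36 → {31, 32, 36}
advance → 31; now {32, 36}
insert 28 → {28, 32, 36}
insert 33 → {28, 32, 33, 36}
advance → 28; now {32, 33, 36}
insert 34 → {32, 33, 34, 36}
advance → 32; now {33, 34, 36}
insert 27 → {27, 33, 34, 36}
advance → 27; now {33, 34, 36}
advance → 33; now {34, 36}
advance → 34; now {36}
insert 42 → {36, 42}

33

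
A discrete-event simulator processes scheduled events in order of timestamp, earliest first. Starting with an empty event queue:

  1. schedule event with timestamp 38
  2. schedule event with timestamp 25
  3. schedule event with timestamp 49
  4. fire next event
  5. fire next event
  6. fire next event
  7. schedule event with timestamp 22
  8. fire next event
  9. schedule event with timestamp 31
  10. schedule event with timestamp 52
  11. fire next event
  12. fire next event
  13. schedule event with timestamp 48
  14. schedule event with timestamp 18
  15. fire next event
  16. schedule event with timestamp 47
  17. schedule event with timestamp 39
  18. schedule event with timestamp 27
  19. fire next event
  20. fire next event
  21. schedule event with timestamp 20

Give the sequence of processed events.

25 → 38 → 49 → 22 → 31 → 52 → 18 → 27 → 39

insert 38 → {38}
insert 25 → {25, 38}
insert 49 → {25, 38, 49}
fire next event → 25; now {38, 49}
fire next event → 38; now {49}
fire next event → 49; now {}
insert 22 → {22}
fire next event → 22; now {}
insert 31 → {31}
insert 52 → {31, 52}
fire next event → 31; now {52}
fire next event → 52; now {}
insert 48 → {48}
insert 18 → {18, 48}
fire next event → 18; now {48}
insert 47 → {47, 48}
insert 39 → {39, 47, 48}
insert 27 → {27, 39, 47, 48}
fire next event → 27; now {39, 47, 48}
fire next event → 39; now {47, 48}
insert 20 → {20, 47, 48}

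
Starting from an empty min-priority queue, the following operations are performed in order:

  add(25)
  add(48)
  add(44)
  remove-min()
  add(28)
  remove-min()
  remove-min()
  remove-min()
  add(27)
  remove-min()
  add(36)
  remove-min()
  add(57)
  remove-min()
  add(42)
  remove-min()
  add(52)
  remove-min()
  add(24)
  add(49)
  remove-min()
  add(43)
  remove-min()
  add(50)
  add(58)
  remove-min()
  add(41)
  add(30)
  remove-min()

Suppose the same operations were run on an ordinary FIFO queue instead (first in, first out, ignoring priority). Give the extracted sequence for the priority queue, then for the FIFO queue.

priority queue: 25, 28, 44, 48, 27, 36, 57, 42, 52, 24, 43, 49, 30; FIFO queue: 25, 48, 44, 28, 27, 36, 57, 42, 52, 24, 49, 43, 50

insert 25 → {25}
insert 48 → {25, 48}
insert 44 → {25, 44, 48}
remove-min → 25; now {44, 48}
insert 28 → {28, 44, 48}
remove-min → 28; now {44, 48}
remove-min → 44; now {48}
remove-min → 48; now {}
insert 27 → {27}
remove-min → 27; now {}
insert 36 → {36}
remove-min → 36; now {}
insert 57 → {57}
remove-min → 57; now {}
insert 42 → {42}
remove-min → 42; now {}
insert 52 → {52}
remove-min → 52; now {}
insert 24 → {24}
insert 49 → {24, 49}
remove-min → 24; now {49}
insert 43 → {43, 49}
remove-min → 43; now {49}
insert 50 → {49, 50}
insert 58 → {49, 50, 58}
remove-min → 49; now {50, 58}
insert 41 → {41, 50, 58}
insert 30 → {30, 41, 50, 58}
remove-min → 30; now {41, 50, 58}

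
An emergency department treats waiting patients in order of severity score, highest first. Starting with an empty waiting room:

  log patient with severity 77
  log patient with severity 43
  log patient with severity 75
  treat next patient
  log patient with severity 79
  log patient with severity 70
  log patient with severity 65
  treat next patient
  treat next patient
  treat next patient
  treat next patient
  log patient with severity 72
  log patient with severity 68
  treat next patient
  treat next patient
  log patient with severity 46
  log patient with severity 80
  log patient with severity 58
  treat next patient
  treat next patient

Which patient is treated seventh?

insert 77 → {77}
insert 43 → {77, 43}
insert 75 → {77, 75, 43}
treat next patient → 77; now {75, 43}
insert 79 → {79, 75, 43}
insert 70 → {79, 75, 70, 43}
insert 65 → {79, 75, 70, 65, 43}
treat next patient → 79; now {75, 70, 65, 43}
treat next patient → 75; now {70, 65, 43}
treat next patient → 70; now {65, 43}
treat next patient → 65; now {43}
insert 72 → {72, 43}
insert 68 → {72, 68, 43}
treat next patient → 72; now {68, 43}
treat next patient → 68; now {43}
insert 46 → {46, 43}
insert 80 → {80, 46, 43}
insert 58 → {80, 58, 46, 43}
treat next patient → 80; now {58, 46, 43}
treat next patient → 58; now {46, 43}

68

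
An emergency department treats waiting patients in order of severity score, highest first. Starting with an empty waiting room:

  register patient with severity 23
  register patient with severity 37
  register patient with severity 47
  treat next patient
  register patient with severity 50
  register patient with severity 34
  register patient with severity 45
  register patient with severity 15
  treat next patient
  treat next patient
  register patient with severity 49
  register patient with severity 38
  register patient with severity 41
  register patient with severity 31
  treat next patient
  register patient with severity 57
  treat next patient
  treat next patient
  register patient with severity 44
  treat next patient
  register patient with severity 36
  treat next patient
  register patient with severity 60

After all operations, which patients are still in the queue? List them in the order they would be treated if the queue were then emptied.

[60, 37, 36, 34, 31, 23, 15]

insert 23 → {23}
insert 37 → {37, 23}
insert 47 → {47, 37, 23}
treat next patient → 47; now {37, 23}
insert 50 → {50, 37, 23}
insert 34 → {50, 37, 34, 23}
insert 45 → {50, 45, 37, 34, 23}
insert 15 → {50, 45, 37, 34, 23, 15}
treat next patient → 50; now {45, 37, 34, 23, 15}
treat next patient → 45; now {37, 34, 23, 15}
insert 49 → {49, 37, 34, 23, 15}
insert 38 → {49, 38, 37, 34, 23, 15}
insert 41 → {49, 41, 38, 37, 34, 23, 15}
insert 31 → {49, 41, 38, 37, 34, 31, 23, 15}
treat next patient → 49; now {41, 38, 37, 34, 31, 23, 15}
insert 57 → {57, 41, 38, 37, 34, 31, 23, 15}
treat next patient → 57; now {41, 38, 37, 34, 31, 23, 15}
treat next patient → 41; now {38, 37, 34, 31, 23, 15}
insert 44 → {44, 38, 37, 34, 31, 23, 15}
treat next patient → 44; now {38, 37, 34, 31, 23, 15}
insert 36 → {38, 37, 36, 34, 31, 23, 15}
treat next patient → 38; now {37, 36, 34, 31, 23, 15}
insert 60 → {60, 37, 36, 34, 31, 23, 15}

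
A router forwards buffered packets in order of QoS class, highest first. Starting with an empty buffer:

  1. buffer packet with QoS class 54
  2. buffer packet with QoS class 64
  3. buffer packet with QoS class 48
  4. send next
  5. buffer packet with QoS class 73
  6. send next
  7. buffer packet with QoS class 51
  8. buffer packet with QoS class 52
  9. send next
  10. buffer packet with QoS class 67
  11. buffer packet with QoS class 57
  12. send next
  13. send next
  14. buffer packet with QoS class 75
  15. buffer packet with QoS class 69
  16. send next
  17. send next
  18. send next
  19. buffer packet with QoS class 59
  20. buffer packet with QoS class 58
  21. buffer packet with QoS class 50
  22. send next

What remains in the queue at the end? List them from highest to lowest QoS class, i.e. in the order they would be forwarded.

58 → 51 → 50 → 48

insert 54 → {54}
insert 64 → {64, 54}
insert 48 → {64, 54, 48}
send next → 64; now {54, 48}
insert 73 → {73, 54, 48}
send next → 73; now {54, 48}
insert 51 → {54, 51, 48}
insert 52 → {54, 52, 51, 48}
send next → 54; now {52, 51, 48}
insert 67 → {67, 52, 51, 48}
insert 57 → {67, 57, 52, 51, 48}
send next → 67; now {57, 52, 51, 48}
send next → 57; now {52, 51, 48}
insert 75 → {75, 52, 51, 48}
insert 69 → {75, 69, 52, 51, 48}
send next → 75; now {69, 52, 51, 48}
send next → 69; now {52, 51, 48}
send next → 52; now {51, 48}
insert 59 → {59, 51, 48}
insert 58 → {59, 58, 51, 48}
insert 50 → {59, 58, 51, 50, 48}
send next → 59; now {58, 51, 50, 48}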